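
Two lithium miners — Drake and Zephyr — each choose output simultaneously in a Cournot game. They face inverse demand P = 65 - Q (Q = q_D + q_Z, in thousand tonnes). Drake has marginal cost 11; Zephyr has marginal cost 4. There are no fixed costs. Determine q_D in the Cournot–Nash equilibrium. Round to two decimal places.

Drake's profit: π_D = (65 - Q)q_D - (11q_D). Setting ∂π_D/∂q_D = 0: 54 - 2q_D - (q_Z) = 0.
Zephyr's first-order condition: 61 - 2q_Z - (q_D) = 0.
Rearranging gives the reaction functions q_D = (54 - q_Z)/2 and q_Z = (61 - q_D)/2.
Substituting one into the other gives q_D = 47/3 and q_Z = 68/3.

15.67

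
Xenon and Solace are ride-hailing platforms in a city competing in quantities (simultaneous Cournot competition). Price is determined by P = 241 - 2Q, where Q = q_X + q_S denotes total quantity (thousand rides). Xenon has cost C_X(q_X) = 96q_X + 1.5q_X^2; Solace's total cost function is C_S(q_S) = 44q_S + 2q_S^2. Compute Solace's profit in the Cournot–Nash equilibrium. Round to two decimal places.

Xenon's profit: π_X = (241 - 2Q)q_X - (96q_X + (3/2)q_X²). Setting ∂π_X/∂q_X = 0: 145 - 7q_X - 2(q_S) = 0.
Solace's profit: π_S = (241 - 2Q)q_S - (44q_S + 2q_S²). Setting ∂π_S/∂q_S = 0: 197 - 8q_S - 2(q_X) = 0.
Best responses: q_X = (145 - 2q_S)/7, q_S = (197 - 2q_X)/8.
Solving the pair: q_X = 383/26, q_S = 1089/52.
Price P = 241 - 2·(1855/52) = 169.6538.
Solace's profit: 169.6538·(1089/52) - 44·(1089/52) - 2(1089/52)² = 1754.3210.

1754.32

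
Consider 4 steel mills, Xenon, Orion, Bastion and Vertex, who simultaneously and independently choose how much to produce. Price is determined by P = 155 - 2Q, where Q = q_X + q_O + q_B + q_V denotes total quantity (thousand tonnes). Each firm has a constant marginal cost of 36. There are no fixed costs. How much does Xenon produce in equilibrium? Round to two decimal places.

A representative firm's profit is π_i = q_i(155 - 2Q) - 36q_i.
First-order condition (treating rivals' output as given): 119 - 4q_i - 2·Σ_{j≠i} q_j = 0.
By symmetry each firm produces the same amount; substituting Σ_{j≠i} q_j = 3q_i yields q_i = 119/10.

11.90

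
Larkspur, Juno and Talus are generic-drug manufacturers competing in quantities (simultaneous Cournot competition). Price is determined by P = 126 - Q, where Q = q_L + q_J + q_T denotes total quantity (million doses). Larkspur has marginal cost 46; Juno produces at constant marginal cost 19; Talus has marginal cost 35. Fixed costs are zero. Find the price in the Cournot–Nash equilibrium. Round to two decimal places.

56.50

Larkspur's profit: π_L = (126 - Q)q_L - (46q_L). Setting ∂π_L/∂q_L = 0: 80 - 2q_L - (q_J + q_T) = 0.
Juno's profit: π_J = (126 - Q)q_J - (19q_J). Setting ∂π_J/∂q_J = 0: 107 - 2q_J - (q_L + q_T) = 0.
Talus's first-order condition: 91 - 2q_T - (q_L + q_J) = 0.
Adding the 3 first-order conditions: 278 − 4Q = 0, so Q = 139/2.
Back-substituting: q_L = (80 − 139/2) = 21/2, q_J = (107 − 139/2) = 75/2, q_T = (91 − 139/2) = 43/2.
Total output Q = 139/2, so price P = 126 - 139/2 = 113/2.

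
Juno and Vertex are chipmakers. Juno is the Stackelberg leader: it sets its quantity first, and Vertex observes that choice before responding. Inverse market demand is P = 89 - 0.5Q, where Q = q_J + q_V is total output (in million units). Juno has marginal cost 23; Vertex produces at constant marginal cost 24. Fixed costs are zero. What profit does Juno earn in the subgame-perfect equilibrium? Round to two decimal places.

The follower Vertex best-responds to any q_J: π_V = (89 - 0.5Q)q_V - 24q_V.
∂π_V/∂q_V = 65 - (1/2)q_J - q_V = 0 gives the reaction function q_V = (65 - (1/2)q_J).
Juno substitutes q_V(q_J) into its own profit: π_J = q_J(89 - (1/2)q_J - (65 - (1/2)q_J)/2) - 23q_J = (113/2 - (1/4)q_J)q_J - 23q_J.
Maximising: ∂π_J/∂q_J = 67/2 - (1/2)q_J = 0, giving q_J = 67.
Then q_V = (65 - (1/2)·67) = 63/2.
Price P = 89 - (1/2)·(197/2) = 159/4.
Juno's profit: (159/4 - 23)·67 = 1122.2500.

1122.25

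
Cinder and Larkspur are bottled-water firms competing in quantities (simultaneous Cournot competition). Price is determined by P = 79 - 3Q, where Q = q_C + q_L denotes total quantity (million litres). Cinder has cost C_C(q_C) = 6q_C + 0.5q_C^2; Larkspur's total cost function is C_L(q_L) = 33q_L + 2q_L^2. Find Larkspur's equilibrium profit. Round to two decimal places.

Cinder's profit: π_C = (79 - 3Q)q_C - (6q_C + (1/2)q_C²). Setting ∂π_C/∂q_C = 0: 73 - 7q_C - 3(q_L) = 0.
Larkspur's first-order condition: 46 - 10q_L - 3(q_C) = 0.
So q_C = (73 - 3q_L)/7 and q_L = (46 - 3q_C)/10.
Substituting one into the other gives q_C = 592/61 and q_L = 103/61.
Price P = 79 - 3·(695/61) = 44.8197.
Larkspur's profit: 44.8197·(103/61) - 33·(103/61) - 2(103/61)² = 14.2556.

14.26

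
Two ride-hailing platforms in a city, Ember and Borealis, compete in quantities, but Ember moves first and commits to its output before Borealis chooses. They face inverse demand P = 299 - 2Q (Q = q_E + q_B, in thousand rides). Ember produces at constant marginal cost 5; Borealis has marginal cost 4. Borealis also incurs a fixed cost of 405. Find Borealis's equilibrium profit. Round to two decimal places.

The follower Borealis best-responds to any q_E: π_B = (299 - 2Q)q_B - 4q_B.
∂π_B/∂q_B = 295 - 2q_E - 4q_B = 0 gives the reaction function q_B = (295 - 2q_E)/4.
Ember substitutes q_B(q_E) into its own profit: π_E = q_E(299 - 2q_E - (295 - 2q_E)/2) - 5q_E = (303/2 - q_E)q_E - 5q_E.
The leader's first-order condition 293/2 - 2q_E = 0 yields q_E = 293/4.
Then q_B = (295 - 2·(293/4))/4 = 297/8.
Price P = 299 - 2·(883/8) = 313/4.
Borealis's profit: (313/4 - 4)·(297/8) - 405 = 2351.5313.

2351.53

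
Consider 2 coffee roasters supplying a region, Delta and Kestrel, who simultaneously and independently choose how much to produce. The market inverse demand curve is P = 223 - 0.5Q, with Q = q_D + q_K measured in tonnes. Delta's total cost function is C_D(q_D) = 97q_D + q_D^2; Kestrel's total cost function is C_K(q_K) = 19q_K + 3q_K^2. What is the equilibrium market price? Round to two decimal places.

190.98

Delta's profit: π_D = (223 - 0.5Q)q_D - (97q_D + q_D²). Setting ∂π_D/∂q_D = 0: 126 - 3q_D - (1/2)(q_K) = 0.
Kestrel's profit: π_K = (223 - 0.5Q)q_K - (19q_K + 3q_K²). Setting ∂π_K/∂q_K = 0: 204 - 7q_K - (1/2)(q_D) = 0.
So q_D = (126 - (1/2)q_K)/3 and q_K = (204 - (1/2)q_D)/7.
Solving the pair: q_D = 37.5904, q_K = 26.4578.
Total output Q = 64.0482, so price P = 223 - (1/2)·64.0482 = 190.9759.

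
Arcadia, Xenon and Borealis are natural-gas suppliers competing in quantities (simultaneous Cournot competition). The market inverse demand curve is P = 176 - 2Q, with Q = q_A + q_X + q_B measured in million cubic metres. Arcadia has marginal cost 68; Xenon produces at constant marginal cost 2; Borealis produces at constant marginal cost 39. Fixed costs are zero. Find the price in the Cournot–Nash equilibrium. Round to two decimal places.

Arcadia's profit: π_A = (176 - 2Q)q_A - (68q_A). Setting ∂π_A/∂q_A = 0: 108 - 4q_A - 2(q_X + q_B) = 0.
Xenon's profit: π_X = (176 - 2Q)q_X - (2q_X). Setting ∂π_X/∂q_X = 0: 174 - 4q_X - 2(q_A + q_B) = 0.
Borealis's first-order condition: 137 - 4q_B - 2(q_A + q_X) = 0.
Adding the 3 conditions: 419 − 4Q − 4Q = 0, i.e. Q = 419/8.
Back-substituting: q_A = (108 − 419/4)/2 = 13/8, q_X = (174 − 419/4)/2 = 277/8, q_B = (137 − 419/4)/2 = 129/8.
Total output Q = 419/8, so price P = 176 - 2·(419/8) = 285/4.

71.25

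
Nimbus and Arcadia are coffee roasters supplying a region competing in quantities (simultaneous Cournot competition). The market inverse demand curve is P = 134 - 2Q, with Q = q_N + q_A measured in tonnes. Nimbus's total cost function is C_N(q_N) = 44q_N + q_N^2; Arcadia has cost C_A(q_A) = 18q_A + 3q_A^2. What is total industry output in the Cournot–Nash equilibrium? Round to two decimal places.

Nimbus's profit: π_N = (134 - 2Q)q_N - (44q_N + q_N²). Setting ∂π_N/∂q_N = 0: 90 - 6q_N - 2(q_A) = 0.
Arcadia's profit: π_A = (134 - 2Q)q_A - (18q_A + 3q_A²). Setting ∂π_A/∂q_A = 0: 116 - 10q_A - 2(q_N) = 0.
So q_N = (90 - 2q_A)/6 and q_A = (116 - 2q_N)/10.
Substituting one into the other gives q_N = 167/14 and q_A = 129/14.
Total output Q = 167/14 + 129/14 = 148/7.

21.14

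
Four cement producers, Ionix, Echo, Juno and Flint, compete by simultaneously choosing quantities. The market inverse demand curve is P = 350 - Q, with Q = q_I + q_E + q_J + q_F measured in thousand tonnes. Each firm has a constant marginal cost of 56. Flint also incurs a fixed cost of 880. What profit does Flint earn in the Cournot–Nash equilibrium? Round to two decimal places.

2577.44

Each firm earns π_i = (350 - Q)q_i - 56q_i.
First-order condition (treating rivals' output as given): 294 - 2q_i - Σ_{j≠i} q_j = 0.
By symmetry each firm produces the same amount; substituting Σ_{j≠i} q_j = 3q_i yields q_i = 294/5.
Price P = 350 - 1176/5 = 574/5.
Flint's profit: (574/5 - 56)·(294/5) - 880 = 2577.4400.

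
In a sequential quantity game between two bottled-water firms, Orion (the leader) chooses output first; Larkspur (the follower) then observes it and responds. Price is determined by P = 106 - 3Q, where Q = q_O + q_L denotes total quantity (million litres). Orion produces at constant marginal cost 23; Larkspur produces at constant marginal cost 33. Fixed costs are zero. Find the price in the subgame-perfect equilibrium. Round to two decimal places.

Solve by backward induction. Given q_O, the follower Larkspur maximises π_L = (106 - 3q_O - 3q_L)q_L - 33q_L.
Setting the follower's marginal profit to zero, 73 - 3q_O - 6q_L = 0, i.e. q_L = (73 - 3q_O)/6.
The leader anticipates this reaction. Substituting into P = 106 - 3Q gives P = 139/2 - (3/2)q_O, so π_O = (139/2 - (3/2)q_O)q_O - 23q_O.
Maximising: ∂π_O/∂q_O = 93/2 - 3q_O = 0, giving q_O = 31/2.
Then q_L = (73 - 3·(31/2))/6 = 53/12.
Total output Q = 239/12, so price P = 106 - 3·(239/12) = 185/4.

46.25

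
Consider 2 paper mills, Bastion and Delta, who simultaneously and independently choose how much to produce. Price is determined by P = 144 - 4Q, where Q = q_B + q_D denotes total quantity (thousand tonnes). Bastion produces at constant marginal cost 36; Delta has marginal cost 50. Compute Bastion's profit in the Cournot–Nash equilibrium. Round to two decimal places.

Bastion's profit: π_B = (144 - 4Q)q_B - (36q_B). Setting ∂π_B/∂q_B = 0: 108 - 8q_B - 4(q_D) = 0.
Delta's profit: π_D = (144 - 4Q)q_D - (50q_D). Setting ∂π_D/∂q_D = 0: 94 - 8q_D - 4(q_B) = 0.
So q_B = (108 - 4q_D)/8 and q_D = (94 - 4q_B)/8.
Substituting one into the other gives q_B = 61/6 and q_D = 20/3.
Price P = 144 - 4·(101/6) = 230/3.
Bastion's profit: (230/3 - 36)·(61/6) = 413.4444.

413.44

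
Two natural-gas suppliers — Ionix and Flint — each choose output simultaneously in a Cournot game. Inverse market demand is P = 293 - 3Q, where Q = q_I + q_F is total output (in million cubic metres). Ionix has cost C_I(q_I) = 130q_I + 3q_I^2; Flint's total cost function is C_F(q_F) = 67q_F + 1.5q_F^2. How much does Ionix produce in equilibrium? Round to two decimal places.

Ionix's profit: π_I = (293 - 3Q)q_I - (130q_I + 3q_I²). Setting ∂π_I/∂q_I = 0: 163 - 12q_I - 3(q_F) = 0.
Flint's profit: π_F = (293 - 3Q)q_F - (67q_F + (3/2)q_F²). Setting ∂π_F/∂q_F = 0: 226 - 9q_F - 3(q_I) = 0.
Best responses: q_I = (163 - 3q_F)/12, q_F = (226 - 3q_I)/9.
Solving the pair: q_I = 263/33, q_F = 247/11.

7.97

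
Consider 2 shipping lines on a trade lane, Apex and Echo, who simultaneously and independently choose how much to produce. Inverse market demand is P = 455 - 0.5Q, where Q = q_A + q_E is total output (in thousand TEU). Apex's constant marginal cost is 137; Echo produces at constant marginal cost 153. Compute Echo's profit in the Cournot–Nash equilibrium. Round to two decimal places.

Apex's profit: π_A = (455 - 0.5Q)q_A - (137q_A). Setting ∂π_A/∂q_A = 0: 318 - q_A - (1/2)(q_E) = 0.
Echo's first-order condition: 302 - q_E - (1/2)(q_A) = 0.
Rearranging gives the reaction functions q_A = (318 - (1/2)q_E) and q_E = (302 - (1/2)q_A).
Substituting one into the other gives q_A = 668/3 and q_E = 572/3.
Price P = 455 - (1/2)·(1240/3) = 745/3.
Echo's profit: (745/3 - 153)·(572/3) = 18176.8889.

18176.89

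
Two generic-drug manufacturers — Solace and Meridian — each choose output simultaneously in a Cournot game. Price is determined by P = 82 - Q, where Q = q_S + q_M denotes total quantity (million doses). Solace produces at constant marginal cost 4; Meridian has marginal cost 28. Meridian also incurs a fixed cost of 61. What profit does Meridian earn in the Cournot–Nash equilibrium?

39

Solace's profit: π_S = (82 - Q)q_S - (4q_S). Setting ∂π_S/∂q_S = 0: 78 - 2q_S - (q_M) = 0.
Meridian's first-order condition: 54 - 2q_M - (q_S) = 0.
So q_S = (78 - q_M)/2 and q_M = (54 - q_S)/2.
Substituting one into the other gives q_S = 34 and q_M = 10.
Price P = 82 - 44 = 38.
Meridian's profit: (38 - 28)·10 - 61 = 39.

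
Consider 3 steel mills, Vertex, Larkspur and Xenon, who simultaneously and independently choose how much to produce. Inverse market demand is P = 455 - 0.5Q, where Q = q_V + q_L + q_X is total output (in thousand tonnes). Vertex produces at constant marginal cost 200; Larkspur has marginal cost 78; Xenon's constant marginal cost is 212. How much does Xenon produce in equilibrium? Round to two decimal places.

48.50

Vertex's profit: π_V = (455 - 0.5Q)q_V - (200q_V). Setting ∂π_V/∂q_V = 0: 255 - q_V - (1/2)(q_L + q_X) = 0.
Larkspur's profit: π_L = (455 - 0.5Q)q_L - (78q_L). Setting ∂π_L/∂q_L = 0: 377 - q_L - (1/2)(q_V + q_X) = 0.
Xenon's first-order condition: 243 - q_X - (1/2)(q_V + q_L) = 0.
Adding the 3 conditions: 875 − Q − Q = 0, i.e. Q = 875/2.
Back-substituting: q_V = (255 − 875/4)/(1/2) = 145/2, q_L = (377 − 875/4)/(1/2) = 633/2, q_X = (243 − 875/4)/(1/2) = 97/2.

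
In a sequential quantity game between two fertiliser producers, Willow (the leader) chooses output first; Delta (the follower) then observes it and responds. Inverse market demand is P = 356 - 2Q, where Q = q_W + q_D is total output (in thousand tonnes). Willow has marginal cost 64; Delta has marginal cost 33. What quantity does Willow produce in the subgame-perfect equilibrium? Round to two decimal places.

The follower Delta best-responds to any q_W: π_D = (356 - 2Q)q_D - 33q_D.
Follower FOC: 323 - 2q_W - 4q_D = 0, so q_D(q_W) = (323 - 2q_W)/4.
The leader anticipates this reaction. Substituting into P = 356 - 2Q gives P = 389/2 - q_W, so π_W = (389/2 - q_W)q_W - 64q_W.
Maximising: ∂π_W/∂q_W = 261/2 - 2q_W = 0, giving q_W = 261/4.
Then q_D = (323 - 2·(261/4))/4 = 385/8.

65.25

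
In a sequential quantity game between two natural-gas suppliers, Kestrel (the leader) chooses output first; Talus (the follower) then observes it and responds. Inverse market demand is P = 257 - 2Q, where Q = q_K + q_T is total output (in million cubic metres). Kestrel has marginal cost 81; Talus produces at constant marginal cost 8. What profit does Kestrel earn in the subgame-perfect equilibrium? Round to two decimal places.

663.06

The follower Talus best-responds to any q_K: π_T = (257 - 2Q)q_T - 8q_T.
Follower FOC: 249 - 2q_K - 4q_T = 0, so q_T(q_K) = (249 - 2q_K)/4.
The leader anticipates this reaction. Substituting into P = 257 - 2Q gives P = 265/2 - q_K, so π_K = (265/2 - q_K)q_K - 81q_K.
Maximising: ∂π_K/∂q_K = 103/2 - 2q_K = 0, giving q_K = 103/4.
Then q_T = (249 - 2·(103/4))/4 = 395/8.
Price P = 257 - 2·(601/8) = 427/4.
Kestrel's profit: (427/4 - 81)·(103/4) = 663.0625.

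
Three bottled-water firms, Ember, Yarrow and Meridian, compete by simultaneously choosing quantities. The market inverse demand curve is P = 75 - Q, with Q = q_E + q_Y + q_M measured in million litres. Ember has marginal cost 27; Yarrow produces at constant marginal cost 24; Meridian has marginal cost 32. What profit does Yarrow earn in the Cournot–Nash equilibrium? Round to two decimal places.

Ember's profit: π_E = (75 - Q)q_E - (27q_E). Setting ∂π_E/∂q_E = 0: 48 - 2q_E - (q_Y + q_M) = 0.
Yarrow's profit: π_Y = (75 - Q)q_Y - (24q_Y). Setting ∂π_Y/∂q_Y = 0: 51 - 2q_Y - (q_E + q_M) = 0.
Meridian's first-order condition: 43 - 2q_M - (q_E + q_Y) = 0.
Adding the 3 conditions: 142 − 2Q − 2Q = 0, i.e. Q = 71/2.
Back-substituting: q_E = (48 − 71/2) = 25/2, q_Y = (51 − 71/2) = 31/2, q_M = (43 − 71/2) = 15/2.
Price P = 75 - 71/2 = 79/2.
Yarrow's profit: (79/2 - 24)·(31/2) = 961/4.

240.25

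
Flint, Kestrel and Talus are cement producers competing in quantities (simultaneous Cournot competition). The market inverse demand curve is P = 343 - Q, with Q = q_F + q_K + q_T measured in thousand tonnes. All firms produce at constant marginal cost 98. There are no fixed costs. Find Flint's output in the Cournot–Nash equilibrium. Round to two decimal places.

Each firm earns π_i = (343 - Q)q_i - 98q_i.
First-order condition (treating rivals' output as given): 245 - 2q_i - Σ_{j≠i} q_j = 0.
By symmetry each firm produces the same amount; substituting Σ_{j≠i} q_j = 2q_i yields q_i = 245/4.

61.25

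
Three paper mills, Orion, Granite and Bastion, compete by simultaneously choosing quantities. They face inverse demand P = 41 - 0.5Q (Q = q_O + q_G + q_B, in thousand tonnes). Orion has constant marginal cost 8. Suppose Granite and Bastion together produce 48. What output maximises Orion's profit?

9

With rivals' combined output fixed at 48, Orion's profit is π_O = (41 - (1/2)·48 - (1/2)q_O)q_O - (8q_O) = (17 - (1/2)q_O)q_O - (8q_O).
∂π_O/∂q_O = 9 - q_O = 0, so q_O = 9.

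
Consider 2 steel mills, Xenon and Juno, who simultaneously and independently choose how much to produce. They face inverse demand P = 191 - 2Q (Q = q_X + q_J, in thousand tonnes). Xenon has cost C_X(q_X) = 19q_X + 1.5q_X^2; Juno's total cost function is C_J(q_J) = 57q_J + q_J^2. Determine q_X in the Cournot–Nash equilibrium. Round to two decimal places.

20.11

Xenon's profit: π_X = (191 - 2Q)q_X - (19q_X + (3/2)q_X²). Setting ∂π_X/∂q_X = 0: 172 - 7q_X - 2(q_J) = 0.
Juno's profit: π_J = (191 - 2Q)q_J - (57q_J + q_J²). Setting ∂π_J/∂q_J = 0: 134 - 6q_J - 2(q_X) = 0.
Best responses: q_X = (172 - 2q_J)/7, q_J = (134 - 2q_X)/6.
Substituting one into the other gives q_X = 382/19 and q_J = 297/19.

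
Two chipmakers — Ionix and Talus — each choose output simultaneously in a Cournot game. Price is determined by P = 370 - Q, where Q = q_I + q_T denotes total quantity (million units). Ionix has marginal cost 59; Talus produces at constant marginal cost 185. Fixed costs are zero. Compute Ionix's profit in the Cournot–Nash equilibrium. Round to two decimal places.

Ionix's profit: π_I = (370 - Q)q_I - (59q_I). Setting ∂π_I/∂q_I = 0: 311 - 2q_I - (q_T) = 0.
Talus's first-order condition: 185 - 2q_T - (q_I) = 0.
Rearranging gives the reaction functions q_I = (311 - q_T)/2 and q_T = (185 - q_I)/2.
Substituting one into the other gives q_I = 437/3 and q_T = 59/3.
Price P = 370 - 496/3 = 614/3.
Ionix's profit: (614/3 - 59)·(437/3) = 21218.7778.

21218.78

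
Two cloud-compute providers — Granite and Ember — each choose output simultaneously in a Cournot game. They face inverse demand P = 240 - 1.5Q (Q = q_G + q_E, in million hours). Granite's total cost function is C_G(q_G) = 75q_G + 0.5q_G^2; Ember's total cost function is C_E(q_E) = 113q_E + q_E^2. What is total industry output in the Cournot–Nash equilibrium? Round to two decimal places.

50.42

Granite's profit: π_G = (240 - 1.5Q)q_G - (75q_G + (1/2)q_G²). Setting ∂π_G/∂q_G = 0: 165 - 4q_G - (3/2)(q_E) = 0.
Ember's profit: π_E = (240 - 1.5Q)q_E - (113q_E + q_E²). Setting ∂π_E/∂q_E = 0: 127 - 5q_E - (3/2)(q_G) = 0.
Best responses: q_G = (165 - (3/2)q_E)/4, q_E = (127 - (3/2)q_G)/5.
Solving the pair: q_G = 35.7465, q_E = 1042/71.
Total output Q = 35.7465 + 1042/71 = 50.4225.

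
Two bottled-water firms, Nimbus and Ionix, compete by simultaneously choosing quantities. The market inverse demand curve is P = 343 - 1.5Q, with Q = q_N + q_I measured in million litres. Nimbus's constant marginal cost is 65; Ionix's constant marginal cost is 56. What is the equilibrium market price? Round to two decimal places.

Nimbus's profit: π_N = (343 - 1.5Q)q_N - (65q_N). Setting ∂π_N/∂q_N = 0: 278 - 3q_N - (3/2)(q_I) = 0.
Ionix's profit: π_I = (343 - 1.5Q)q_I - (56q_I). Setting ∂π_I/∂q_I = 0: 287 - 3q_I - (3/2)(q_N) = 0.
So q_N = (278 - (3/2)q_I)/3 and q_I = (287 - (3/2)q_N)/3.
Solving the pair: q_N = 538/9, q_I = 592/9.
Total output Q = 1130/9, so price P = 343 - (3/2)·(1130/9) = 464/3.

154.67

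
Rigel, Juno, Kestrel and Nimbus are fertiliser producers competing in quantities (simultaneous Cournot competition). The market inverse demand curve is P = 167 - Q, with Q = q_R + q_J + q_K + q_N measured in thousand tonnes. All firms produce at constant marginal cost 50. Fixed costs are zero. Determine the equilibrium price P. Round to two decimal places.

A representative firm's profit is π_i = q_i(167 - Q) - 50q_i.
Setting ∂π_i/∂q_i = 0 with rivals' quantities fixed: 117 - 2q_i - Σ_{j≠i} q_j = 0.
With identical firms every q_j equals q_i, so Σ_{j≠i} q_j = 3q_i and 117 = 5q_i, giving q_i = 117/5.
Total output Q = 468/5, so price P = 167 - 468/5 = 367/5.

73.40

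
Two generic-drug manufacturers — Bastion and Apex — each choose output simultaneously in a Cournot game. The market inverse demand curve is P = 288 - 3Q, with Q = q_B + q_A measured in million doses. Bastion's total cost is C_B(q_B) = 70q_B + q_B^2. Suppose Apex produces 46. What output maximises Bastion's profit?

10

With the rival's output fixed at 46, Bastion's profit is π_B = (288 - 3·46 - 3q_B)q_B - (70q_B + q_B²) = (150 - 3q_B)q_B - (70q_B + q_B²).
∂π_B/∂q_B = 80 - 8q_B = 0, so q_B = 10.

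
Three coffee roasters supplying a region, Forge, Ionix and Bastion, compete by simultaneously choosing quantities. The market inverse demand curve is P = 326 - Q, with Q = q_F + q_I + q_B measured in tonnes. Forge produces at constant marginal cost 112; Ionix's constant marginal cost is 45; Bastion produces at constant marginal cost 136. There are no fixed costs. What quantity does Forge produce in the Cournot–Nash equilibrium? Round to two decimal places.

Forge's profit: π_F = (326 - Q)q_F - (112q_F). Setting ∂π_F/∂q_F = 0: 214 - 2q_F - (q_I + q_B) = 0.
Ionix's profit: π_I = (326 - Q)q_I - (45q_I). Setting ∂π_I/∂q_I = 0: 281 - 2q_I - (q_F + q_B) = 0.
Bastion's first-order condition: 190 - 2q_B - (q_F + q_I) = 0.
Adding the 3 first-order conditions: 685 − 4Q = 0, so Q = 685/4.
Back-substituting: q_F = (214 − 685/4) = 171/4, q_I = (281 − 685/4) = 439/4, q_B = (190 − 685/4) = 75/4.

42.75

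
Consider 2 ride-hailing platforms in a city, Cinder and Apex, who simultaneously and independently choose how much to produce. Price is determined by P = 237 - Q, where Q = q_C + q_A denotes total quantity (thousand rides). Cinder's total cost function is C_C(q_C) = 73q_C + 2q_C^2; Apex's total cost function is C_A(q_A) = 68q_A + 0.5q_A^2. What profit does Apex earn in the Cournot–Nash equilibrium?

Cinder's profit: π_C = (237 - Q)q_C - (73q_C + 2q_C²). Setting ∂π_C/∂q_C = 0: 164 - 6q_C - (q_A) = 0.
Apex's first-order condition: 169 - 3q_A - (q_C) = 0.
Best responses: q_C = (164 - q_A)/6, q_A = (169 - q_C)/3.
Solving the pair: q_C = 19, q_A = 50.
Price P = 237 - 69 = 168.
Apex's profit: 168·50 - 68·50 - (1/2)·50² = 3750.

3750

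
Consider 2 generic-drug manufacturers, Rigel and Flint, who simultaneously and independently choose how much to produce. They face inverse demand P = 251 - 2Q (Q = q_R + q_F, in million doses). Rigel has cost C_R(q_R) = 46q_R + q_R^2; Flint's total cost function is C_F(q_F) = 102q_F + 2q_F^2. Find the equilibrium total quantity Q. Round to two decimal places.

41.50

Rigel's profit: π_R = (251 - 2Q)q_R - (46q_R + q_R²). Setting ∂π_R/∂q_R = 0: 205 - 6q_R - 2(q_F) = 0.
Flint's first-order condition: 149 - 8q_F - 2(q_R) = 0.
Rearranging gives the reaction functions q_R = (205 - 2q_F)/6 and q_F = (149 - 2q_R)/8.
Solving the pair: q_R = 61/2, q_F = 11.
Total output Q = 61/2 + 11 = 83/2.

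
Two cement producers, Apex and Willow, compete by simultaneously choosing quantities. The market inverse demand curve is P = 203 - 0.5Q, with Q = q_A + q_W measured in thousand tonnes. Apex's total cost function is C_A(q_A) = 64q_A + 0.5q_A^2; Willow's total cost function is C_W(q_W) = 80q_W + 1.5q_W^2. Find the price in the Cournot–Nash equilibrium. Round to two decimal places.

159.71

Apex's profit: π_A = (203 - 0.5Q)q_A - (64q_A + (1/2)q_A²). Setting ∂π_A/∂q_A = 0: 139 - 2q_A - (1/2)(q_W) = 0.
Willow's first-order condition: 123 - 4q_W - (1/2)(q_A) = 0.
Best responses: q_A = (139 - (1/2)q_W)/2, q_W = (123 - (1/2)q_A)/4.
Substituting one into the other gives q_A = 1978/31 and q_W = 706/31.
Total output Q = 86.5806, so price P = 203 - (1/2)·86.5806 = 159.7097.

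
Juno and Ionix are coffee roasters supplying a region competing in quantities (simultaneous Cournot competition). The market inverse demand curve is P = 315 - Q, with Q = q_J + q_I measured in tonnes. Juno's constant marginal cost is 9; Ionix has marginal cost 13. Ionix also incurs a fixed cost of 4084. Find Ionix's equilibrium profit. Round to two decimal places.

Juno's profit: π_J = (315 - Q)q_J - (9q_J). Setting ∂π_J/∂q_J = 0: 306 - 2q_J - (q_I) = 0.
Ionix's first-order condition: 302 - 2q_I - (q_J) = 0.
So q_J = (306 - q_I)/2 and q_I = (302 - q_J)/2.
Solving the pair: q_J = 310/3, q_I = 298/3.
Price P = 315 - 608/3 = 337/3.
Ionix's profit: (337/3 - 13)·(298/3) - 4084 = 5783.1111.

5783.11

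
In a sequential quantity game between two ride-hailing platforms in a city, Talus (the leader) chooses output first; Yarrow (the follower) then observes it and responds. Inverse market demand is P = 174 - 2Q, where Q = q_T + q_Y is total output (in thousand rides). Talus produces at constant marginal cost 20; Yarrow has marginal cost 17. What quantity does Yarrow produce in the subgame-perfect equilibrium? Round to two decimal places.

20.38

The follower Yarrow best-responds to any q_T: π_Y = (174 - 2Q)q_Y - 17q_Y.
Follower FOC: 157 - 2q_T - 4q_Y = 0, so q_Y(q_T) = (157 - 2q_T)/4.
Talus substitutes q_Y(q_T) into its own profit: π_T = q_T(174 - 2q_T - (157 - 2q_T)/2) - 20q_T = (191/2 - q_T)q_T - 20q_T.
Maximising: ∂π_T/∂q_T = 151/2 - 2q_T = 0, giving q_T = 151/4.
Then q_Y = (157 - 2·(151/4))/4 = 163/8.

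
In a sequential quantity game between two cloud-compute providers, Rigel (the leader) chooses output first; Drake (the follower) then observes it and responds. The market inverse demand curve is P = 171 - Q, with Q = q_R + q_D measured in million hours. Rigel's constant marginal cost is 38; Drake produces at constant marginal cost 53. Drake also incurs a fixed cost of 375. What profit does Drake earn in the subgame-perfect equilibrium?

The follower Drake best-responds to any q_R: π_D = (171 - Q)q_D - 53q_D.
Setting the follower's marginal profit to zero, 118 - q_R - 2q_D = 0, i.e. q_D = (118 - q_R)/2.
The leader anticipates this reaction. Substituting into P = 171 - Q gives P = 112 - (1/2)q_R, so π_R = (112 - (1/2)q_R)q_R - 38q_R.
Maximising: ∂π_R/∂q_R = 74 - q_R = 0, giving q_R = 74.
Then q_D = (118 - 74)/2 = 22.
Price P = 171 - 96 = 75.
Drake's profit: (75 - 53)·22 - 375 = 109.

109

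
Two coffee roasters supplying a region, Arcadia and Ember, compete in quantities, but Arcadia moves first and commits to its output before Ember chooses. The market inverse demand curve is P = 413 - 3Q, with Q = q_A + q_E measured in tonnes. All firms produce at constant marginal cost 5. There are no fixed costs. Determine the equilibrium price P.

107

The follower Ember best-responds to any q_A: π_E = (413 - 3Q)q_E - 5q_E.
∂π_E/∂q_E = 408 - 3q_A - 6q_E = 0 gives the reaction function q_E = (408 - 3q_A)/6.
Arcadia substitutes q_E(q_A) into its own profit: π_A = q_A(413 - 3q_A - (408 - 3q_A)/2) - 5q_A = (209 - (3/2)q_A)q_A - 5q_A.
The leader's first-order condition 204 - 3q_A = 0 yields q_A = 68.
Then q_E = (408 - 3·68)/6 = 34.
Total output Q = 102, so price P = 413 - 3·102 = 107.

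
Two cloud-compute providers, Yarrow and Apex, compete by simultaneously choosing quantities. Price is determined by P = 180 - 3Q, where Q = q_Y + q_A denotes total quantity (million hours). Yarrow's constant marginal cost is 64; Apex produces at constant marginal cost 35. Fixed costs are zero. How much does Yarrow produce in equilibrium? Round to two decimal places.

Yarrow's profit: π_Y = (180 - 3Q)q_Y - (64q_Y). Setting ∂π_Y/∂q_Y = 0: 116 - 6q_Y - 3(q_A) = 0.
Apex's first-order condition: 145 - 6q_A - 3(q_Y) = 0.
So q_Y = (116 - 3q_A)/6 and q_A = (145 - 3q_Y)/6.
Substituting one into the other gives q_Y = 29/3 and q_A = 58/3.

9.67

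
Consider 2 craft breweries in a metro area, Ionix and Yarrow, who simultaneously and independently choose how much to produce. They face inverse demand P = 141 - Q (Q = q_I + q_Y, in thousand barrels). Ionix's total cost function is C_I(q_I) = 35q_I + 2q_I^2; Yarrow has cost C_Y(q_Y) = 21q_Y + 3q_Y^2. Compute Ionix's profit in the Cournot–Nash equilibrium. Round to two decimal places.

Ionix's profit: π_I = (141 - Q)q_I - (35q_I + 2q_I²). Setting ∂π_I/∂q_I = 0: 106 - 6q_I - (q_Y) = 0.
Yarrow's profit: π_Y = (141 - Q)q_Y - (21q_Y + 3q_Y²). Setting ∂π_Y/∂q_Y = 0: 120 - 8q_Y - (q_I) = 0.
So q_I = (106 - q_Y)/6 and q_Y = (120 - q_I)/8.
Solving the pair: q_I = 728/47, q_Y = 614/47.
Price P = 141 - 1342/47 = 112.4468.
Ionix's profit: 112.4468·(728/47) - 35·(728/47) - 2(728/47)² = 719.7610.

719.76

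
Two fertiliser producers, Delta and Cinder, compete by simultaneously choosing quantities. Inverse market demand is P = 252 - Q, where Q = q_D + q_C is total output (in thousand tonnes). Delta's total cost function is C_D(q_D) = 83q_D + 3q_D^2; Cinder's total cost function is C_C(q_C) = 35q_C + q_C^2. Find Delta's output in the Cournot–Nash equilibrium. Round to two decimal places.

14.81

Delta's profit: π_D = (252 - Q)q_D - (83q_D + 3q_D²). Setting ∂π_D/∂q_D = 0: 169 - 8q_D - (q_C) = 0.
Cinder's profit: π_C = (252 - Q)q_C - (35q_C + q_C²). Setting ∂π_C/∂q_C = 0: 217 - 4q_C - (q_D) = 0.
Best responses: q_D = (169 - q_C)/8, q_C = (217 - q_D)/4.
Solving the pair: q_D = 459/31, q_C = 1567/31.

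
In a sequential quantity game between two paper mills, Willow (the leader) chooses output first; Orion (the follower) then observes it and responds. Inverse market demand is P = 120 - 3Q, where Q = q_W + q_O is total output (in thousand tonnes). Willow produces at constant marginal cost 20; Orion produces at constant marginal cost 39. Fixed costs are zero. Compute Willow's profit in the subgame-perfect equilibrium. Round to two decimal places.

590.04

Solve by backward induction. Given q_W, the follower Orion maximises π_O = (120 - 3q_W - 3q_O)q_O - 39q_O.
Follower FOC: 81 - 3q_W - 6q_O = 0, so q_O(q_W) = (81 - 3q_W)/6.
The leader anticipates this reaction. Substituting into P = 120 - 3Q gives P = 159/2 - (3/2)q_W, so π_W = (159/2 - (3/2)q_W)q_W - 20q_W.
The leader's first-order condition 119/2 - 3q_W = 0 yields q_W = 119/6.
Then q_O = (81 - 3·(119/6))/6 = 43/12.
Price P = 120 - 3·(281/12) = 199/4.
Willow's profit: (199/4 - 20)·(119/6) = 590.0417.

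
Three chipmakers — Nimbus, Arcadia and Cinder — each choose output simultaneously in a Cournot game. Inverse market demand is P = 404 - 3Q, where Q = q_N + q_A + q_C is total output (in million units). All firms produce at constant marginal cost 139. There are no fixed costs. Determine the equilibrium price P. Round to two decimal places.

205.25

Each firm earns π_i = (404 - 3Q)q_i - 139q_i.
Setting ∂π_i/∂q_i = 0 with rivals' quantities fixed: 265 - 6q_i - 3·Σ_{j≠i} q_j = 0.
With identical firms every q_j equals q_i, so Σ_{j≠i} q_j = 2q_i and 265 = 12q_i, giving q_i = 265/12.
Total output Q = 265/4, so price P = 404 - 3·(265/4) = 821/4.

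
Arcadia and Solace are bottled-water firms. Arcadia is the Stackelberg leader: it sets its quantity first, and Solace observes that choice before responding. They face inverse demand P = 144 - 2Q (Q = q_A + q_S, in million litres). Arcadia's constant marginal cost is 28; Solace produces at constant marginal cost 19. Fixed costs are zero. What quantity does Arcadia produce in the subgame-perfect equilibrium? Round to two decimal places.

Solve by backward induction. Given q_A, the follower Solace maximises π_S = (144 - 2q_A - 2q_S)q_S - 19q_S.
Setting the follower's marginal profit to zero, 125 - 2q_A - 4q_S = 0, i.e. q_S = (125 - 2q_A)/4.
Arcadia substitutes q_S(q_A) into its own profit: π_A = q_A(144 - 2q_A - (125 - 2q_A)/2) - 28q_A = (163/2 - q_A)q_A - 28q_A.
Leader FOC: 107/2 - 2q_A = 0, so q_A = 107/4.
Then q_S = (125 - 2·(107/4))/4 = 143/8.

26.75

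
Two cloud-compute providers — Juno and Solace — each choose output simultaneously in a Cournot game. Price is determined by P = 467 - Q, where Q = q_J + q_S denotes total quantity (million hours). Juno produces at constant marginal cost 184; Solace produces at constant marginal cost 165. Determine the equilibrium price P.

272

Juno's profit: π_J = (467 - Q)q_J - (184q_J). Setting ∂π_J/∂q_J = 0: 283 - 2q_J - (q_S) = 0.
Solace's first-order condition: 302 - 2q_S - (q_J) = 0.
So q_J = (283 - q_S)/2 and q_S = (302 - q_J)/2.
Substituting one into the other gives q_J = 88 and q_S = 107.
Total output Q = 195, so price P = 467 - 195 = 272.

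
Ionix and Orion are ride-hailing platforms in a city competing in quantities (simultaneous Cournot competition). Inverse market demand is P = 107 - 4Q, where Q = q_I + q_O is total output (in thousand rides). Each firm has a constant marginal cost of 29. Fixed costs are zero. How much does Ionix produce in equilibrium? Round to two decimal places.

6.50

A representative firm's profit is π_i = q_i(107 - 4Q) - 29q_i.
First-order condition (treating rivals' output as given): 78 - 8q_i - 4q_j = 0.
By symmetry each firm produces the same amount; substituting q_j = q_i yields q_i = 78/12 = 13/2.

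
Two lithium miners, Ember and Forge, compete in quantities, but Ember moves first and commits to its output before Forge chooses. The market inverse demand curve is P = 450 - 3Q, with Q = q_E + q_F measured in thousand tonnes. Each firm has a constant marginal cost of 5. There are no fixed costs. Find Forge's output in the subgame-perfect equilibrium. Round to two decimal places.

The follower Forge best-responds to any q_E: π_F = (450 - 3Q)q_F - 5q_F.
∂π_F/∂q_F = 445 - 3q_E - 6q_F = 0 gives the reaction function q_F = (445 - 3q_E)/6.
The leader anticipates this reaction. Substituting into P = 450 - 3Q gives P = 455/2 - (3/2)q_E, so π_E = (455/2 - (3/2)q_E)q_E - 5q_E.
The leader's first-order condition 445/2 - 3q_E = 0 yields q_E = 445/6.
Then q_F = (445 - 3·(445/6))/6 = 445/12.

37.08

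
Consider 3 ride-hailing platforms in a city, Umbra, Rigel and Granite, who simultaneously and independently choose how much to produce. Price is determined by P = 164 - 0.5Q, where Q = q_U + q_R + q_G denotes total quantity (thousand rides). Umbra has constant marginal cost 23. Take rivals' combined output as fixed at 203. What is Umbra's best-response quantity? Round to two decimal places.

With rivals' combined output fixed at 203, Umbra's profit is π_U = (164 - (1/2)·203 - (1/2)q_U)q_U - (23q_U) = (125/2 - (1/2)q_U)q_U - (23q_U).
∂π_U/∂q_U = 79/2 - q_U = 0, so q_U = 79/2.

39.50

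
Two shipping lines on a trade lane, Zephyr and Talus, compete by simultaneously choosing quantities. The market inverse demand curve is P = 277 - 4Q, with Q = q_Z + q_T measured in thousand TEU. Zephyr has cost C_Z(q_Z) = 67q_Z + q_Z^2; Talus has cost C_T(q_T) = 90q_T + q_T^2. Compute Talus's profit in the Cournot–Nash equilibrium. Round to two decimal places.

Zephyr's profit: π_Z = (277 - 4Q)q_Z - (67q_Z + q_Z²). Setting ∂π_Z/∂q_Z = 0: 210 - 10q_Z - 4(q_T) = 0.
Talus's first-order condition: 187 - 10q_T - 4(q_Z) = 0.
Rearranging gives the reaction functions q_Z = (210 - 4q_T)/10 and q_T = (187 - 4q_Z)/10.
Substituting one into the other gives q_Z = 338/21 and q_T = 515/42.
Price P = 277 - 4·(397/14) = 1145/7.
Talus's profit: (1145/7)·(515/42) - 90·(515/42) - (515/42)² = 751.7715.

751.77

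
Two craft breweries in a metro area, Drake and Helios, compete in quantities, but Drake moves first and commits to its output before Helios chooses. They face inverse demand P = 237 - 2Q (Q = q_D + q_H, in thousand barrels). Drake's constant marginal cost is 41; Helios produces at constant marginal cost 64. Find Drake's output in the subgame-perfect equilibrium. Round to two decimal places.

54.75

Solve by backward induction. Given q_D, the follower Helios maximises π_H = (237 - 2q_D - 2q_H)q_H - 64q_H.
Follower FOC: 173 - 2q_D - 4q_H = 0, so q_H(q_D) = (173 - 2q_D)/4.
Drake substitutes q_H(q_D) into its own profit: π_D = q_D(237 - 2q_D - (173 - 2q_D)/2) - 41q_D = (301/2 - q_D)q_D - 41q_D.
Maximising: ∂π_D/∂q_D = 219/2 - 2q_D = 0, giving q_D = 219/4.
Then q_H = (173 - 2·(219/4))/4 = 127/8.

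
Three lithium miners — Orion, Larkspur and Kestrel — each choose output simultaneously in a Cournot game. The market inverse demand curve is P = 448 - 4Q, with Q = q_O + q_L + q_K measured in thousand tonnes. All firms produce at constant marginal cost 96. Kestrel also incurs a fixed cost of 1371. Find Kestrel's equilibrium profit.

565

Each firm earns π_i = (448 - 4Q)q_i - 96q_i.
Setting ∂π_i/∂q_i = 0 with rivals' quantities fixed: 352 - 8q_i - 4·Σ_{j≠i} q_j = 0.
By symmetry each firm produces the same amount; substituting Σ_{j≠i} q_j = 2q_i yields q_i = 352/16 = 22.
Price P = 448 - 4·66 = 184.
Kestrel's profit: (184 - 96)·22 - 1371 = 565.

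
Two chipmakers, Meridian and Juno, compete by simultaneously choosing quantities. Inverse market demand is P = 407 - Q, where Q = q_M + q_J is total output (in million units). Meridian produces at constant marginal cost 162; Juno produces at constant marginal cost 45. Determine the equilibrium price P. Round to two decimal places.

Meridian's profit: π_M = (407 - Q)q_M - (162q_M). Setting ∂π_M/∂q_M = 0: 245 - 2q_M - (q_J) = 0.
Juno's first-order condition: 362 - 2q_J - (q_M) = 0.
Best responses: q_M = (245 - q_J)/2, q_J = (362 - q_M)/2.
Solving the pair: q_M = 128/3, q_J = 479/3.
Total output Q = 607/3, so price P = 407 - 607/3 = 614/3.

204.67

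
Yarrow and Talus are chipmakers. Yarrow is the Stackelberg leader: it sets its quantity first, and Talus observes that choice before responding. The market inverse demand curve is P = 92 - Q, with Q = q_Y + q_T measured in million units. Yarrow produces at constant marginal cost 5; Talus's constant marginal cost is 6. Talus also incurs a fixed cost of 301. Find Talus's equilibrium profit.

140

The follower Talus best-responds to any q_Y: π_T = (92 - Q)q_T - 6q_T.
∂π_T/∂q_T = 86 - q_Y - 2q_T = 0 gives the reaction function q_T = (86 - q_Y)/2.
Yarrow substitutes q_T(q_Y) into its own profit: π_Y = q_Y(92 - q_Y - (86 - q_Y)/2) - 5q_Y = (49 - (1/2)q_Y)q_Y - 5q_Y.
The leader's first-order condition 44 - q_Y = 0 yields q_Y = 44.
Then q_T = (86 - 44)/2 = 21.
Price P = 92 - 65 = 27.
Talus's profit: (27 - 6)·21 - 301 = 140.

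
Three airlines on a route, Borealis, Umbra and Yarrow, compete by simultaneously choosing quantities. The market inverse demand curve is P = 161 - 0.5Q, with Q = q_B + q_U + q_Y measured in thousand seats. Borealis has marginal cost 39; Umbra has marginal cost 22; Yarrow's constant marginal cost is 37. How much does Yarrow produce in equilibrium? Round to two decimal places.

Borealis's profit: π_B = (161 - 0.5Q)q_B - (39q_B). Setting ∂π_B/∂q_B = 0: 122 - q_B - (1/2)(q_U + q_Y) = 0.
Umbra's first-order condition: 139 - q_U - (1/2)(q_B + q_Y) = 0.
Yarrow's profit: π_Y = (161 - 0.5Q)q_Y - (37q_Y). Setting ∂π_Y/∂q_Y = 0: 124 - q_Y - (1/2)(q_B + q_U) = 0.
Adding the 3 conditions: 385 − Q − Q = 0, i.e. Q = 385/2.
Back-substituting: q_B = (122 − 385/4)/(1/2) = 103/2, q_U = (139 − 385/4)/(1/2) = 171/2, q_Y = (124 − 385/4)/(1/2) = 111/2.

55.50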